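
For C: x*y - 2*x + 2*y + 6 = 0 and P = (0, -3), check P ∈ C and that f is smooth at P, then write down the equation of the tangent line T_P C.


Tangent line at P: -5*x + 2*y + 6 = 0.

Step 1: f(0, -3) = 0, so P lies on C.
Step 2: partial derivatives
  f_x(x, y) = y - 2, f_y(x, y) = x + 2.
  f_x(P) = -5, f_y(P) = 2 (gradient nonzero, so P is smooth).
Step 3: tangent line at P: -5·(x − 0) + 2·(y − -3) = 0.
Expanding: -5*x + 2*y + 6 = 0.


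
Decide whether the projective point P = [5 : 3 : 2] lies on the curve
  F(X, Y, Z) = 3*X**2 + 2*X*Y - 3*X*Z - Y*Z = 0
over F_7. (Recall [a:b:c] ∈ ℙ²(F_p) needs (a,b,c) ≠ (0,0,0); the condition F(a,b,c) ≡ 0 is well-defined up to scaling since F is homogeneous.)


F(5,3,2) ≡ 6 (mod 7); P is NOT on the curve.

Evaluate F(5, 3, 2) term-by-term (mod 7).
  3*X**2 ↦ 3·25·1·1 = 75
  2*X*Y ↦ 2·5·3·1 = 30
  -3*X*Z ↦ -3·5·1·2 = -30
  -Y*Z ↦ -1·1·3·2 = -6
Sum: F(5, 3, 2) = (75) + (30) + (-30) + (-6) = 69.
Reducing mod 7: 69 ≡ 6 (mod 7).
Since F(a, b, c) ≡ 6 ≠ 0 (mod 7), P does NOT lie on the curve.


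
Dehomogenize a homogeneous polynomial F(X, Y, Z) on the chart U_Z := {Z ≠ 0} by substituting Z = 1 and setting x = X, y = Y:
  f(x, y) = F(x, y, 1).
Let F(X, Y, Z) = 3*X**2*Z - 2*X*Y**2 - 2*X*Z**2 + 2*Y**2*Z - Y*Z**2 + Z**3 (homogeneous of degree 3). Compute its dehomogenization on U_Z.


f(x, y) = 3*x**2 - 2*x*y**2 - 2*x + 2*y**2 - y + 1

On U_Z we set Z = 1. Each monomial c·X^i·Y^j·Z^k in F becomes c·x^i·y^j·1^k = c·x^i·y^j.
Substituting Z = 1: F(X, Y, 1) = 3*x**2 - 2*x*y**2 - 2*x + 2*y**2 - y + 1.
Note: deg(f) ≤ deg(F) = 3; strict inequality happens when F is divisible by Z (lost terms).


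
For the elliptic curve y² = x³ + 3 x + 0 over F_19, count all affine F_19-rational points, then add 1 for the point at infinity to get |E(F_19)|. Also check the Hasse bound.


Affine points = {(0, 0), (1, 2), (1, 17), (3, 6), (3, 13), (4, 0), (5, 8), (5, 11), (6, 5), (6, 14), (8, 2), (8, 17), (10, 2), (10, 17), (12, 4), (12, 15), (15, 0), (17, 9), (17, 10)}; affine count = 19; |E(F_19)| = 20.

Discriminant check: Δ ∝ 4a³ + 27b² = 4·3³ + 27·0² = 4·27 + 27·0 ≡ 13 (mod 19). Nonzero ⇒ E is nonsingular.
For each x ∈ F_19, compute rhs = x³ + 3·x + 0 mod 19, then count y ∈ F_19 with y² ≡ rhs.
  x = 0: rhs = 0, matching y values: 0 (1 points).
  x = 1: rhs = 4, matching y values: 2, 17 (2 points).
  x = 2: rhs = 14, matching y values: none (0 points).
  x = 3: rhs = 17, matching y values: 6, 13 (2 points).
  x = 4: rhs = 0, matching y values: 0 (1 points).
  x = 5: rhs = 7, matching y values: 8, 11 (2 points).
  x = 6: rhs = 6, matching y values: 5, 14 (2 points).
  x = 7: rhs = 3, matching y values: none (0 points).
  x = 8: rhs = 4, matching y values: 2, 17 (2 points).
  x = 9: rhs = 15, matching y values: none (0 points).
  x = 10: rhs = 4, matching y values: 2, 17 (2 points).
  x = 11: rhs = 15, matching y values: none (0 points).
  x = 12: rhs = 16, matching y values: 4, 15 (2 points).
  x = 13: rhs = 13, matching y values: none (0 points).
  x = 14: rhs = 12, matching y values: none (0 points).
  x = 15: rhs = 0, matching y values: 0 (1 points).
  x = 16: rhs = 2, matching y values: none (0 points).
  x = 17: rhs = 5, matching y values: 9, 10 (2 points).
  x = 18: rhs = 15, matching y values: none (0 points).
Total affine count: 19.
Full point count |E(F_19)| = 19 + 1 = 20.
Hasse bound: |20 − (19+1)| = |0| = 0 ≤ 2√19 ≈ 8.7178 ✓.


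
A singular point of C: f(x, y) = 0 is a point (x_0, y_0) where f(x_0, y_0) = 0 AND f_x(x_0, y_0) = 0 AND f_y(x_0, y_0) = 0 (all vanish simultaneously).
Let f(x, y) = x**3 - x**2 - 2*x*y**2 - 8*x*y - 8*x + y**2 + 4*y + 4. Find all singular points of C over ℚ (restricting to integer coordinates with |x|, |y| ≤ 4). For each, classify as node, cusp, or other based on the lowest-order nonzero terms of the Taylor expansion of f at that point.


Singular points: {(0, -2)}; classification: node.

Compute partial derivatives:
  f_x = 3*x**2 - 2*x - 2*y**2 - 8*y - 8.
  f_y = -4*x*y - 8*x + 2*y + 4.
Scan x_0 ∈ {−4, ..., 4}. For each x_0, f_y(x_0, y) is a polynomial in y; find its integer roots y ∈ {−4, ..., 4}, then test f_x and f at those candidates.
  x = -4: f_y(-4, y) = 18*y + 36; vanishes at y ∈ {-2}. (-4, -2): f_x = 56 ≠ 0.
  x = -3: f_y(-3, y) = 14*y + 28; vanishes at y ∈ {-2}. (-3, -2): f_x = 33 ≠ 0.
  x = -2: f_y(-2, y) = 10*y + 20; vanishes at y ∈ {-2}. (-2, -2): f_x = 16 ≠ 0.
  x = -1: f_y(-1, y) = 6*y + 12; vanishes at y ∈ {-2}. (-1, -2): f_x = 5 ≠ 0.
  x = 0: f_y(0, y) = 2*y + 4; vanishes at y ∈ {-2}. (0, -2): f_x = 0, f = 0 — SINGULAR.
  x = 1: f_y(1, y) = -2*y - 4; vanishes at y ∈ {-2}. (1, -2): f_x = 1 ≠ 0.
  x = 2: f_y(2, y) = -6*y - 12; vanishes at y ∈ {-2}. (2, -2): f_x = 8 ≠ 0.
  x = 3: f_y(3, y) = -10*y - 20; vanishes at y ∈ {-2}. (3, -2): f_x = 21 ≠ 0.
  x = 4: f_y(4, y) = -14*y - 28; vanishes at y ∈ {-2}. (4, -2): f_x = 40 ≠ 0.
Only singular point on the grid: (0, -2).
Classify: substitute x = 0 + u, y = -2 + v and expand: f = u**3 - u**2 - 2*u*v**2 + v**2.
No constant or linear terms (consistent with a singular point). Quadratic part: -u**2 + v**2. Cubic part: u**3 - 2*u*v**2.
The quadratic part v**2 - u**2 = (v − u)(v + u) splits into two distinct linear factors, so there are two distinct tangent lines y − -2 = ±(x − 0) — this is a node (ordinary double point).
Classification: node.


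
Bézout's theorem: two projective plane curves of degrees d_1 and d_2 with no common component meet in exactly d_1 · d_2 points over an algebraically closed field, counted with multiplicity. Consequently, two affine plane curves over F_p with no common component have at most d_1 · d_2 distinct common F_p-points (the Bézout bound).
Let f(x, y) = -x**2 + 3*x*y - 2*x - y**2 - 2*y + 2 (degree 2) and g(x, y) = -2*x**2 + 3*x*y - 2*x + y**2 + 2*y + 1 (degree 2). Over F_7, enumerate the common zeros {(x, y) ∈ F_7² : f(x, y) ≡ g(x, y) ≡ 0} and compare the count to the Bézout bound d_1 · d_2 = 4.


Common zeros: {(1, 3), (6, 3)}; count = 2; Bézout bound = 4.

deg(f) = 2, deg(g) = 2, so Bézout bound = 4.
Scan x ∈ F_7. For each x, list the y ∈ F_7 with f(x, y) ≡ 0 and those with g(x, y) ≡ 0 (mod 7); the common zeros in that column are the intersection.
  x = 0: f ≡ 0 at y ∈ ∅; g ≡ 0 at y ∈ {6}; common: ∅.
  x = 1: f ≡ 0 at y ∈ {3, 5}; g ≡ 0 at y ∈ {3, 6}; common: {3}.
  x = 2: f ≡ 0 at y ∈ ∅; g ≡ 0 at y ∈ ∅; common: ∅.
  x = 3: f ≡ 0 at y ∈ {1, 6}; g ≡ 0 at y ∈ ∅; common: ∅.
  x = 4: f ≡ 0 at y ∈ ∅; g ≡ 0 at y ∈ {2, 5}; common: ∅.
  x = 5: f ≡ 0 at y ∈ {1, 5}; g ≡ 0 at y ∈ {2}; common: ∅.
  x = 6: f ≡ 0 at y ∈ {3, 6}; g ≡ 0 at y ∈ {3, 5}; common: {3}.
Collecting: common zeros = {(1, 3), (6, 3)}, so the count is 2.
Comparison with the Bézout bound: 2 ≤ 4 = deg(f)·deg(g), as expected for curves with no common component (the affine F_7-count falls short of the bound because intersections may lie at infinity, over extension fields, or carry multiplicity).


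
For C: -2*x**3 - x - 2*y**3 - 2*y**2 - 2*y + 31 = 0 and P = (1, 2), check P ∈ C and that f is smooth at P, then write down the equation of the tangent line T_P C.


Tangent line at P: -7*x - 34*y + 75 = 0.

Step 1: f(1, 2) = 0, so P lies on C.
Step 2: partial derivatives
  f_x(x, y) = -6*x**2 - 1, f_y(x, y) = -6*y**2 - 4*y - 2.
  f_x(P) = -7, f_y(P) = -34 (gradient nonzero, so P is smooth).
Step 3: tangent line at P: -7·(x − 1) + -34·(y − 2) = 0.
Expanding: -7*x - 34*y + 75 = 0.


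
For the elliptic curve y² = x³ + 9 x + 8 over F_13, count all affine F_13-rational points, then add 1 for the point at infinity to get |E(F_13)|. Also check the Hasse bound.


Affine points = {(3, 6), (3, 7), (4, 2), (4, 11), (5, 3), (5, 10), (9, 5), (9, 8)}; affine count = 8; |E(F_13)| = 9.

Discriminant check: Δ ∝ 4a³ + 27b² = 4·9³ + 27·8² = 4·729 + 27·64 ≡ 3 (mod 13). Nonzero ⇒ E is nonsingular.
For each x ∈ F_13, compute rhs = x³ + 9·x + 8 mod 13, then count y ∈ F_13 with y² ≡ rhs.
  x = 0: rhs = 8, matching y values: none (0 points).
  x = 1: rhs = 5, matching y values: none (0 points).
  x = 2: rhs = 8, matching y values: none (0 points).
  x = 3: rhs = 10, matching y values: 6, 7 (2 points).
  x = 4: rhs = 4, matching y values: 2, 11 (2 points).
  x = 5: rhs = 9, matching y values: 3, 10 (2 points).
  x = 6: rhs = 5, matching y values: none (0 points).
  x = 7: rhs = 11, matching y values: none (0 points).
  x = 8: rhs = 7, matching y values: none (0 points).
  x = 9: rhs = 12, matching y values: 5, 8 (2 points).
  x = 10: rhs = 6, matching y values: none (0 points).
  x = 11: rhs = 8, matching y values: none (0 points).
  x = 12: rhs = 11, matching y values: none (0 points).
Total affine count: 8.
Full point count |E(F_13)| = 8 + 1 = 9.
Hasse bound: |9 − (13+1)| = |-5| = 5 ≤ 2√13 ≈ 7.2111 ✓.


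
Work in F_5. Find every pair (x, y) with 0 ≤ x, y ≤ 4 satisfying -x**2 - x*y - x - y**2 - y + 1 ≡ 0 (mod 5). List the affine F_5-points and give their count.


Affine F_5-points: {(0, 2), (1, 4), (2, 0), (2, 2), (4, 1), (4, 4)}; count = 6.

For each of the 25 pairs (x, y) ∈ F_5², evaluate f(x, y) mod 5. Record the zeros.
  x = 0: [0↦1, 1↦4, 2↦0, 3↦4, 4↦1]  zeros at y ∈ {2}
  x = 1: [0↦4, 1↦1, 2↦1, 3↦4, 4↦0]  zeros at y ∈ {4}
  x = 2: [0↦0, 1↦1, 2↦0, 3↦2, 4↦2]  zeros at y ∈ {0, 2}
  x = 3: [0↦4, 1↦4, 2↦2, 3↦3, 4↦2]  zeros at y ∈ ∅
  x = 4: [0↦1, 1↦0, 2↦2, 3↦2, 4↦0]  zeros at y ∈ {1, 4}
Collecting zeros: affine points = {(0, 2), (1, 4), (2, 0), (2, 2), (4, 1), (4, 4)}.
Total count |C(F_5)_aff| = 6.


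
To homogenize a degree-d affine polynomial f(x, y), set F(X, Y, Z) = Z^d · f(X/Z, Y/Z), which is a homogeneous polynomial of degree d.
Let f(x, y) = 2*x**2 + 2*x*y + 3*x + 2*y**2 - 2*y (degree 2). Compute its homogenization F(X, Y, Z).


F(X, Y, Z) = 2*X**2 + 2*X*Y + 3*X*Z + 2*Y**2 - 2*Y*Z

deg(f) = 2.
Substitute x = X/Z, y = Y/Z into f, then multiply by Z^2.
  monomial 2·x^2·y^0 ↦ 2·X^2·Y^0·Z^0.
  monomial 2·x^1·y^1 ↦ 2·X^1·Y^1·Z^0.
  monomial 3·x^1·y^0 ↦ 3·X^1·Y^0·Z^1.
  monomial 2·x^0·y^2 ↦ 2·X^0·Y^2·Z^0.
  monomial -2·x^0·y^1 ↦ -2·X^0·Y^1·Z^1.
Collecting: F(X, Y, Z) = 2*X**2 + 2*X*Y + 3*X*Z + 2*Y**2 - 2*Y*Z.


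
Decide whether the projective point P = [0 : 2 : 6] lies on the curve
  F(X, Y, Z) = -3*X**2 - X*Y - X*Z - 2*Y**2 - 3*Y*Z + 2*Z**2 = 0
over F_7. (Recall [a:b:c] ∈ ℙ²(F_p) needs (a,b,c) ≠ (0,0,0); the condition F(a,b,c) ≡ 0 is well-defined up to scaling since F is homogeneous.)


F(0,2,6) ≡ 0 (mod 7); P is on the curve.

Evaluate F(0, 2, 6) term-by-term (mod 7).
  -3*X**2 ↦ -3·0·1·1 = 0
  -X*Y ↦ -1·0·2·1 = 0
  -X*Z ↦ -1·0·1·6 = 0
  -2*Y**2 ↦ -2·1·4·1 = -8
  -3*Y*Z ↦ -3·1·2·6 = -36
  2*Z**2 ↦ 2·1·1·36 = 72
Sum: F(0, 2, 6) = (0) + (0) + (0) + (-8) + (-36) + (72) = 28.
Reducing mod 7: 28 ≡ 0 (mod 7).
Since F(a, b, c) ≡ 0 (mod 7), P lies on the curve.


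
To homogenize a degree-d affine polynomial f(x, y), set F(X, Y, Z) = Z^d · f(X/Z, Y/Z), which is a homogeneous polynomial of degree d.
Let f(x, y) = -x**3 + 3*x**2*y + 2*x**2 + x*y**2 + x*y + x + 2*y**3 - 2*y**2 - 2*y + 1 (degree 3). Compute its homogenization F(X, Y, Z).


F(X, Y, Z) = -X**3 + 3*X**2*Y + 2*X**2*Z + X*Y**2 + X*Y*Z + X*Z**2 + 2*Y**3 - 2*Y**2*Z - 2*Y*Z**2 + Z**3

deg(f) = 3.
Substitute x = X/Z, y = Y/Z into f, then multiply by Z^3.
  monomial -1·x^3·y^0 ↦ -1·X^3·Y^0·Z^0.
  monomial 3·x^2·y^1 ↦ 3·X^2·Y^1·Z^0.
  monomial 2·x^2·y^0 ↦ 2·X^2·Y^0·Z^1.
  monomial 1·x^1·y^2 ↦ 1·X^1·Y^2·Z^0.
  monomial 1·x^1·y^1 ↦ 1·X^1·Y^1·Z^1.
  monomial 1·x^1·y^0 ↦ 1·X^1·Y^0·Z^2.
  monomial 2·x^0·y^3 ↦ 2·X^0·Y^3·Z^0.
  monomial -2·x^0·y^2 ↦ -2·X^0·Y^2·Z^1.
  monomial -2·x^0·y^1 ↦ -2·X^0·Y^1·Z^2.
  monomial 1·x^0·y^0 ↦ 1·X^0·Y^0·Z^3.
Collecting: F(X, Y, Z) = -X**3 + 3*X**2*Y + 2*X**2*Z + X*Y**2 + X*Y*Z + X*Z**2 + 2*Y**3 - 2*Y**2*Z - 2*Y*Z**2 + Z**3.


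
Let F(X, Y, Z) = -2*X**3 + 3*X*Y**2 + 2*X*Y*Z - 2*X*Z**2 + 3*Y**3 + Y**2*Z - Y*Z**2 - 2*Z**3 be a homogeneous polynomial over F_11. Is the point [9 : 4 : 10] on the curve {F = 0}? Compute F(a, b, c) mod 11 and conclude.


F(9,4,10) ≡ 4 (mod 11); P is NOT on the curve.

Evaluate F(9, 4, 10) term-by-term (mod 11).
  -2*X**3 ↦ -2·729·1·1 = -1458
  3*X*Y**2 ↦ 3·9·16·1 = 432
  2*X*Y*Z ↦ 2·9·4·10 = 720
  -2*X*Z**2 ↦ -2·9·1·100 = -1800
  3*Y**3 ↦ 3·1·64·1 = 192
  Y**2*Z ↦ 1·1·16·10 = 160
  -Y*Z**2 ↦ -1·1·4·100 = -400
  -2*Z**3 ↦ -2·1·1·1000 = -2000
Sum: F(9, 4, 10) = (-1458) + (432) + (720) + (-1800) + (192) + (160) + (-400) + (-2000) = -4154.
Reducing mod 11: -4154 ≡ 4 (mod 11).
Since F(a, b, c) ≡ 4 ≠ 0 (mod 11), P does NOT lie on the curve.


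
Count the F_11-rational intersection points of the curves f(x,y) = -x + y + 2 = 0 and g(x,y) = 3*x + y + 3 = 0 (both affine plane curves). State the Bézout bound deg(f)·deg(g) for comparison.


Common zeros: {(8, 6)}; count = 1; Bézout bound = 1.

deg(f) = 1, deg(g) = 1, so Bézout bound = 1.
Scan x ∈ F_11. For each x, list the y ∈ F_11 with f(x, y) ≡ 0 and those with g(x, y) ≡ 0 (mod 11); the common zeros in that column are the intersection.
  x = 0: f ≡ 0 at y ∈ {9}; g ≡ 0 at y ∈ {8}; common: ∅.
  x = 1: f ≡ 0 at y ∈ {10}; g ≡ 0 at y ∈ {5}; common: ∅.
  x = 2: f ≡ 0 at y ∈ {0}; g ≡ 0 at y ∈ {2}; common: ∅.
  x = 3: f ≡ 0 at y ∈ {1}; g ≡ 0 at y ∈ {10}; common: ∅.
  x = 4: f ≡ 0 at y ∈ {2}; g ≡ 0 at y ∈ {7}; common: ∅.
  x = 5: f ≡ 0 at y ∈ {3}; g ≡ 0 at y ∈ {4}; common: ∅.
  x = 6: f ≡ 0 at y ∈ {4}; g ≡ 0 at y ∈ {1}; common: ∅.
  x = 7: f ≡ 0 at y ∈ {5}; g ≡ 0 at y ∈ {9}; common: ∅.
  x = 8: f ≡ 0 at y ∈ {6}; g ≡ 0 at y ∈ {6}; common: {6}.
  x = 9: f ≡ 0 at y ∈ {7}; g ≡ 0 at y ∈ {3}; common: ∅.
  x = 10: f ≡ 0 at y ∈ {8}; g ≡ 0 at y ∈ {0}; common: ∅.
Collecting: common zeros = {(8, 6)}, so the count is 1.
Comparison with the Bézout bound: 1 ≤ 1 = deg(f)·deg(g), as expected for curves with no common component (the bound is attained).


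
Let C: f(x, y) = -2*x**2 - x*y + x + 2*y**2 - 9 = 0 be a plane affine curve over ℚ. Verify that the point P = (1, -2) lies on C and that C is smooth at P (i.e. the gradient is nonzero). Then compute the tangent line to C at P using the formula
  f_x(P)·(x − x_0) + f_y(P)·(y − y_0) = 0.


Tangent line at P: -x - 9*y - 17 = 0.

Step 1: f(1, -2) = 0, so P lies on C.
Step 2: partial derivatives
  f_x(x, y) = -4*x - y + 1, f_y(x, y) = -x + 4*y.
  f_x(P) = -1, f_y(P) = -9 (gradient nonzero, so P is smooth).
Step 3: tangent line at P: -1·(x − 1) + -9·(y − -2) = 0.
Expanding: -x - 9*y - 17 = 0.


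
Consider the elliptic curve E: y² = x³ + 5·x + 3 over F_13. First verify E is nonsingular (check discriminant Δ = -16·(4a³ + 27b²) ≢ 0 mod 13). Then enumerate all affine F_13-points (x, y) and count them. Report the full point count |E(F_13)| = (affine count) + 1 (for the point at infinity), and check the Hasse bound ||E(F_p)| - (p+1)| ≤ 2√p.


Affine points = {(0, 4), (0, 9), (1, 3), (1, 10), (4, 3), (4, 10), (5, 6), (5, 7), (7, 2), (7, 11), (8, 3), (8, 10), (9, 6), (9, 7), (10, 0), (12, 6), (12, 7)}; affine count = 17; |E(F_13)| = 18.

Discriminant check: Δ ∝ 4a³ + 27b² = 4·5³ + 27·3² = 4·125 + 27·9 ≡ 2 (mod 13). Nonzero ⇒ E is nonsingular.
For each x ∈ F_13, compute rhs = x³ + 5·x + 3 mod 13, then count y ∈ F_13 with y² ≡ rhs.
  x = 0: rhs = 3, matching y values: 4, 9 (2 points).
  x = 1: rhs = 9, matching y values: 3, 10 (2 points).
  x = 2: rhs = 8, matching y values: none (0 points).
  x = 3: rhs = 6, matching y values: none (0 points).
  x = 4: rhs = 9, matching y values: 3, 10 (2 points).
  x = 5: rhs = 10, matching y values: 6, 7 (2 points).
  x = 6: rhs = 2, matching y values: none (0 points).
  x = 7: rhs = 4, matching y values: 2, 11 (2 points).
  x = 8: rhs = 9, matching y values: 3, 10 (2 points).
  x = 9: rhs = 10, matching y values: 6, 7 (2 points).
  x = 10: rhs = 0, matching y values: 0 (1 points).
  x = 11: rhs = 11, matching y values: none (0 points).
  x = 12: rhs = 10, matching y values: 6, 7 (2 points).
Total affine count: 17.
Full point count |E(F_13)| = 17 + 1 = 18.
Hasse bound: |18 − (13+1)| = |4| = 4 ≤ 2√13 ≈ 7.2111 ✓.


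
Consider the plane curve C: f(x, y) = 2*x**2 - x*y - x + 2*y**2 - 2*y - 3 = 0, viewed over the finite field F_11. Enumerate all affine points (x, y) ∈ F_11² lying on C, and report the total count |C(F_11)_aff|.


Affine F_11-points: {(1, 2), (1, 5), (2, 5), (2, 8), (4, 4), (4, 10), (6, 2), (7, 0), (7, 10), (8, 8), (10, 0), (10, 6)}; count = 12.

For each of the 121 pairs (x, y) ∈ F_11², evaluate f(x, y) mod 11. Record the zeros.
  x = 0: [0↦8, 1↦8, 2↦1, 3↦9, 4↦10, 5↦4, 6↦2, 7↦4, 8↦10, 9↦9, 10↦1]  zeros at y ∈ ∅
  x = 1: [0↦9, 1↦8, 2↦0, 3↦7, 4↦7, 5↦0, 6↦8, 7↦9, 8↦3, 9↦1, 10↦3]  zeros at y ∈ {2, 5}
  x = 2: [0↦3, 1↦1, 2↦3, 3↦9, 4↦8, 5↦0, 6↦7, 7↦7, 8↦0, 9↦8, 10↦9]  zeros at y ∈ {5, 8}
  x = 3: [0↦1, 1↦9, 2↦10, 3↦4, 4↦2, 5↦4, 6↦10, 7↦9, 8↦1, 9↦8, 10↦8]  zeros at y ∈ ∅
  x = 4: [0↦3, 1↦10, 2↦10, 3↦3, 4↦0, 5↦1, 6↦6, 7↦4, 8↦6, 9↦1, 10↦0]  zeros at y ∈ {4, 10}
  x = 5: [0↦9, 1↦4, 2↦3, 3↦6, 4↦2, 5↦2, 6↦6, 7↦3, 8↦4, 9↦9, 10↦7]  zeros at y ∈ ∅
  x = 6: [0↦8, 1↦2, 2↦0, 3↦2, 4↦8, 5↦7, 6↦10, 7↦6, 8↦6, 9↦10, 10↦7]  zeros at y ∈ {2}
  x = 7: [0↦0, 1↦4, 2↦1, 3↦2, 4↦7, 5↦5, 6↦7, 7↦2, 8↦1, 9↦4, 10↦0]  zeros at y ∈ {0, 10}
  x = 8: [0↦7, 1↦10, 2↦6, 3↦6, 4↦10, 5↦7, 6↦8, 7↦2, 8↦0, 9↦2, 10↦8]  zeros at y ∈ {8}
  x = 9: [0↦7, 1↦9, 2↦4, 3↦3, 4↦6, 5↦2, 6↦2, 7↦6, 8↦3, 9↦4, 10↦9]  zeros at y ∈ ∅
  x = 10: [0↦0, 1↦1, 2↦6, 3↦4, 4↦6, 5↦1, 6↦0, 7↦3, 8↦10, 9↦10, 10↦3]  zeros at y ∈ {0, 6}
Collecting zeros: affine points = {(1, 2), (1, 5), (2, 5), (2, 8), (4, 4), (4, 10), (6, 2), (7, 0), (7, 10), (8, 8), (10, 0), (10, 6)}.
Total count |C(F_11)_aff| = 12.


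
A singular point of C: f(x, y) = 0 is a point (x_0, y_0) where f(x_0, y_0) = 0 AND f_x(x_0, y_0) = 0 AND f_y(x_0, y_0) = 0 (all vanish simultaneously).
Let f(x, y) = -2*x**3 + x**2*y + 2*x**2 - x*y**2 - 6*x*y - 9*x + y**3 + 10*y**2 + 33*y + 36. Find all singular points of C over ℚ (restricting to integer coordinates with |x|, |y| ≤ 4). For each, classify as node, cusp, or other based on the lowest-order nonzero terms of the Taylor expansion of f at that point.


Singular points: {(0, -3)}; classification: node.

Compute partial derivatives:
  f_x = -6*x**2 + 2*x*y + 4*x - y**2 - 6*y - 9.
  f_y = x**2 - 2*x*y - 6*x + 3*y**2 + 20*y + 33.
Scan x_0 ∈ {−4, ..., 4}. For each x_0, f_y(x_0, y) is a polynomial in y; find its integer roots y ∈ {−4, ..., 4}, then test f_x and f at those candidates.
  x = -4: f_y(-4, y) = 3*y**2 + 28*y + 73; no integer root y with |y| ≤ 4.
  x = -3: f_y(-3, y) = 3*y**2 + 26*y + 60; no integer root y with |y| ≤ 4.
  x = -2: f_y(-2, y) = 3*y**2 + 24*y + 49; no integer root y with |y| ≤ 4.
  x = -1: f_y(-1, y) = 3*y**2 + 22*y + 40; vanishes at y ∈ {-4}. (-1, -4): f_x = -3 ≠ 0.
  x = 0: f_y(0, y) = 3*y**2 + 20*y + 33; vanishes at y ∈ {-3}. (0, -3): f_x = 0, f = 0 — SINGULAR.
  x = 1: f_y(1, y) = 3*y**2 + 18*y + 28; no integer root y with |y| ≤ 4.
  x = 2: f_y(2, y) = 3*y**2 + 16*y + 25; no integer root y with |y| ≤ 4.
  x = 3: f_y(3, y) = 3*y**2 + 14*y + 24; no integer root y with |y| ≤ 4.
  x = 4: f_y(4, y) = 3*y**2 + 12*y + 25; no integer root y with |y| ≤ 4.
Only singular point on the grid: (0, -3).
Classify: substitute x = 0 + u, y = -3 + v and expand: f = -2*u**3 + u**2*v - u**2 - u*v**2 + v**3 + v**2.
No constant or linear terms (consistent with a singular point). Quadratic part: -u**2 + v**2. Cubic part: -2*u**3 + u**2*v - u*v**2 + v**3.
The quadratic part v**2 - u**2 = (v − u)(v + u) splits into two distinct linear factors, so there are two distinct tangent lines y − -3 = ±(x − 0) — this is a node (ordinary double point).
Classification: node.


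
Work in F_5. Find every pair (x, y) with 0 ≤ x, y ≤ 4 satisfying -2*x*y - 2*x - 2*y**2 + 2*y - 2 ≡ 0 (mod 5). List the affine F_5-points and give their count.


Affine F_5-points: {(2, 1), (2, 3), (4, 0), (4, 2)}; count = 4.

For each of the 25 pairs (x, y) ∈ F_5², evaluate f(x, y) mod 5. Record the zeros.
  x = 0: [0↦3, 1↦3, 2↦4, 3↦1, 4↦4]  zeros at y ∈ ∅
  x = 1: [0↦1, 1↦4, 2↦3, 3↦3, 4↦4]  zeros at y ∈ ∅
  x = 2: [0↦4, 1↦0, 2↦2, 3↦0, 4↦4]  zeros at y ∈ {1, 3}
  x = 3: [0↦2, 1↦1, 2↦1, 3↦2, 4↦4]  zeros at y ∈ ∅
  x = 4: [0↦0, 1↦2, 2↦0, 3↦4, 4↦4]  zeros at y ∈ {0, 2}
Collecting zeros: affine points = {(2, 1), (2, 3), (4, 0), (4, 2)}.
Total count |C(F_5)_aff| = 4.


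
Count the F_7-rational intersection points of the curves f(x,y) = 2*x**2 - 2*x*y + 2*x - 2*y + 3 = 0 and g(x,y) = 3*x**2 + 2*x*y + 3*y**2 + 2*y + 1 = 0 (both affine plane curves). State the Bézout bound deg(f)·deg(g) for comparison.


Common zeros: ∅; count = 0; Bézout bound = 4.

deg(f) = 2, deg(g) = 2, so Bézout bound = 4.
Scan x ∈ F_7. For each x, list the y ∈ F_7 with f(x, y) ≡ 0 and those with g(x, y) ≡ 0 (mod 7); the common zeros in that column are the intersection.
  x = 0: f ≡ 0 at y ∈ {5}; g ≡ 0 at y ∈ ∅; common: ∅.
  x = 1: f ≡ 0 at y ∈ {0}; g ≡ 0 at y ∈ ∅; common: ∅.
  x = 2: f ≡ 0 at y ∈ {6}; g ≡ 0 at y ∈ ∅; common: ∅.
  x = 3: f ≡ 0 at y ∈ {6}; g ≡ 0 at y ∈ {0, 2}; common: ∅.
  x = 4: f ≡ 0 at y ∈ {5}; g ≡ 0 at y ∈ {0, 6}; common: ∅.
  x = 5: f ≡ 0 at y ∈ {0}; g ≡ 0 at y ∈ {1, 2}; common: ∅.
  x = 6: f ≡ 0 at y ∈ ∅; g ≡ 0 at y ∈ {1, 6}; common: ∅.
Collecting: common zeros = ∅, so the count is 0.
Comparison with the Bézout bound: 0 ≤ 4 = deg(f)·deg(g), as expected for curves with no common component (the affine F_7-count falls short of the bound because intersections may lie at infinity, over extension fields, or carry multiplicity).


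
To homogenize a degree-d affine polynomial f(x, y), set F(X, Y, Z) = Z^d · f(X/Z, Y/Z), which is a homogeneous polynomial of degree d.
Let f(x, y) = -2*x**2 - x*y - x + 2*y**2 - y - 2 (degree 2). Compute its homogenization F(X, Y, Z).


F(X, Y, Z) = -2*X**2 - X*Y - X*Z + 2*Y**2 - Y*Z - 2*Z**2

deg(f) = 2.
Substitute x = X/Z, y = Y/Z into f, then multiply by Z^2.
  monomial -2·x^2·y^0 ↦ -2·X^2·Y^0·Z^0.
  monomial -1·x^1·y^1 ↦ -1·X^1·Y^1·Z^0.
  monomial -1·x^1·y^0 ↦ -1·X^1·Y^0·Z^1.
  monomial 2·x^0·y^2 ↦ 2·X^0·Y^2·Z^0.
  monomial -1·x^0·y^1 ↦ -1·X^0·Y^1·Z^1.
  monomial -2·x^0·y^0 ↦ -2·X^0·Y^0·Z^2.
Collecting: F(X, Y, Z) = -2*X**2 - X*Y - X*Z + 2*Y**2 - Y*Z - 2*Z**2.


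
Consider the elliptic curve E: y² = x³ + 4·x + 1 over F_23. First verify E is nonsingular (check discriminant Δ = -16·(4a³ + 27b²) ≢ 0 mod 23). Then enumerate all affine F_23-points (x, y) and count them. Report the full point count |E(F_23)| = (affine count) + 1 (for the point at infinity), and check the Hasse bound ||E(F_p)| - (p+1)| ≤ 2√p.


Affine points = {(0, 1), (0, 22), (1, 11), (1, 12), (4, 9), (4, 14), (5, 10), (5, 13), (7, 2), (7, 21), (8, 4), (8, 19), (10, 11), (10, 12), (12, 11), (12, 12), (14, 8), (14, 15), (15, 3), (15, 20), (19, 6), (19, 17), (20, 10), (20, 13), (21, 10), (21, 13)}; affine count = 26; |E(F_23)| = 27.

Discriminant check: Δ ∝ 4a³ + 27b² = 4·4³ + 27·1² = 4·64 + 27·1 ≡ 7 (mod 23). Nonzero ⇒ E is nonsingular.
For each x ∈ F_23, compute rhs = x³ + 4·x + 1 mod 23, then count y ∈ F_23 with y² ≡ rhs.
  x = 0: rhs = 1, matching y values: 1, 22 (2 points).
  x = 1: rhs = 6, matching y values: 11, 12 (2 points).
  x = 2: rhs = 17, matching y values: none (0 points).
  x = 3: rhs = 17, matching y values: none (0 points).
  x = 4: rhs = 12, matching y values: 9, 14 (2 points).
  x = 5: rhs = 8, matching y values: 10, 13 (2 points).
  x = 6: rhs = 11, matching y values: none (0 points).
  x = 7: rhs = 4, matching y values: 2, 21 (2 points).
  x = 8: rhs = 16, matching y values: 4, 19 (2 points).
  x = 9: rhs = 7, matching y values: none (0 points).
  x = 10: rhs = 6, matching y values: 11, 12 (2 points).
  x = 11: rhs = 19, matching y values: none (0 points).
  x = 12: rhs = 6, matching y values: 11, 12 (2 points).
  x = 13: rhs = 19, matching y values: none (0 points).
  x = 14: rhs = 18, matching y values: 8, 15 (2 points).
  x = 15: rhs = 9, matching y values: 3, 20 (2 points).
  x = 16: rhs = 21, matching y values: none (0 points).
  x = 17: rhs = 14, matching y values: none (0 points).
  x = 18: rhs = 17, matching y values: none (0 points).
  x = 19: rhs = 13, matching y values: 6, 17 (2 points).
  x = 20: rhs = 8, matching y values: 10, 13 (2 points).
  x = 21: rhs = 8, matching y values: 10, 13 (2 points).
  x = 22: rhs = 19, matching y values: none (0 points).
Total affine count: 26.
Full point count |E(F_23)| = 26 + 1 = 27.
Hasse bound: |27 − (23+1)| = |3| = 3 ≤ 2√23 ≈ 9.5917 ✓.


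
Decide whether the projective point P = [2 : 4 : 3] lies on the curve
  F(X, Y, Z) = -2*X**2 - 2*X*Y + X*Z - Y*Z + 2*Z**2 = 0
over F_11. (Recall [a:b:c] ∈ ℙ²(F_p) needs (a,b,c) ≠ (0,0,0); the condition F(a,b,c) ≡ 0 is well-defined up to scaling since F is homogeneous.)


F(2,4,3) ≡ 10 (mod 11); P is NOT on the curve.

Evaluate F(2, 4, 3) term-by-term (mod 11).
  -2*X**2 ↦ -2·4·1·1 = -8
  -2*X*Y ↦ -2·2·4·1 = -16
  X*Z ↦ 1·2·1·3 = 6
  -Y*Z ↦ -1·1·4·3 = -12
  2*Z**2 ↦ 2·1·1·9 = 18
Sum: F(2, 4, 3) = (-8) + (-16) + (6) + (-12) + (18) = -12.
Reducing mod 11: -12 ≡ 10 (mod 11).
Since F(a, b, c) ≡ 10 ≠ 0 (mod 11), P does NOT lie on the curve.


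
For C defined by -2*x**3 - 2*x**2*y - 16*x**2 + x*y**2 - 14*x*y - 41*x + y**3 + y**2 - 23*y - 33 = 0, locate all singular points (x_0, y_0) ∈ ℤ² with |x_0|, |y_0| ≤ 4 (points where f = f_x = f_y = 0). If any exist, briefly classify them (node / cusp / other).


Singular points: {(-3, 1)}; classification: cusp.

Compute partial derivatives:
  f_x = -6*x**2 - 4*x*y - 32*x + y**2 - 14*y - 41.
  f_y = -2*x**2 + 2*x*y - 14*x + 3*y**2 + 2*y - 23.
Scan x_0 ∈ {−4, ..., 4}. For each x_0, f_y(x_0, y) is a polynomial in y; find its integer roots y ∈ {−4, ..., 4}, then test f_x and f at those candidates.
  x = -4: f_y(-4, y) = 3*y**2 - 6*y + 1; no integer root y with |y| ≤ 4.
  x = -3: f_y(-3, y) = 3*y**2 - 4*y + 1; vanishes at y ∈ {1}. (-3, 1): f_x = 0, f = 0 — SINGULAR.
  x = -2: f_y(-2, y) = 3*y**2 - 2*y - 3; no integer root y with |y| ≤ 4.
  x = -1: f_y(-1, y) = 3*y**2 - 11; no integer root y with |y| ≤ 4.
  x = 0: f_y(0, y) = 3*y**2 + 2*y - 23; no integer root y with |y| ≤ 4.
  x = 1: f_y(1, y) = 3*y**2 + 4*y - 39; vanishes at y ∈ {3}. (1, 3): f_x = -124 ≠ 0.
  x = 2: f_y(2, y) = 3*y**2 + 6*y - 59; no integer root y with |y| ≤ 4.
  x = 3: f_y(3, y) = 3*y**2 + 8*y - 83; no integer root y with |y| ≤ 4.
  x = 4: f_y(4, y) = 3*y**2 + 10*y - 111; no integer root y with |y| ≤ 4.
Only singular point on the grid: (-3, 1).
Classify: substitute x = -3 + u, y = 1 + v and expand: f = -2*u**3 - 2*u**2*v + u*v**2 + v**3 + v**2.
No constant or linear terms (consistent with a singular point). Quadratic part: v**2. Cubic part: -2*u**3 - 2*u**2*v + u*v**2 + v**3.
The quadratic part v**2 is a perfect square, so there is a single (double) tangent line v = 0, i.e. y = 1. Restricting the cubic part to that line (v = 0) leaves -2*u**3 ≠ 0, so f is not divisible by v and the branch is v² ≈ 2*u**3 to lowest order — this is a cusp.
Classification: cusp.


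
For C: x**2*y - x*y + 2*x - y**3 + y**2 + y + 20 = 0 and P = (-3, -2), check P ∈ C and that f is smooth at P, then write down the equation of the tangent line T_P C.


Tangent line at P: 16*x - 3*y + 42 = 0.

Step 1: f(-3, -2) = 0, so P lies on C.
Step 2: partial derivatives
  f_x(x, y) = 2*x*y - y + 2, f_y(x, y) = x**2 - x - 3*y**2 + 2*y + 1.
  f_x(P) = 16, f_y(P) = -3 (gradient nonzero, so P is smooth).
Step 3: tangent line at P: 16·(x − -3) + -3·(y − -2) = 0.
Expanding: 16*x - 3*y + 42 = 0.


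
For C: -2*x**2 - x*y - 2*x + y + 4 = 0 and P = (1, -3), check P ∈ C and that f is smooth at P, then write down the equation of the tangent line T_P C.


Tangent line at P: 3 - 3*x = 0.

Step 1: f(1, -3) = 0, so P lies on C.
Step 2: partial derivatives
  f_x(x, y) = -4*x - y - 2, f_y(x, y) = 1 - x.
  f_x(P) = -3, f_y(P) = 0 (gradient nonzero, so P is smooth).
Step 3: tangent line at P: -3·(x − 1) + 0·(y − -3) = 0.
Expanding: 3 - 3*x = 0.


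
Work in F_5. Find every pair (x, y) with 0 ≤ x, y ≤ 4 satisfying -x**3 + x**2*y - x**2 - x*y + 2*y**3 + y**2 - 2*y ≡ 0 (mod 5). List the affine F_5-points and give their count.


Affine F_5-points: {(0, 0), (1, 3), (4, 0), (4, 2)}; count = 4.

For each of the 25 pairs (x, y) ∈ F_5², evaluate f(x, y) mod 5. Record the zeros.
  x = 0: [0↦0, 1↦1, 2↦1, 3↦2, 4↦1]  zeros at y ∈ {0}
  x = 1: [0↦3, 1↦4, 2↦4, 3↦0, 4↦4]  zeros at y ∈ {3}
  x = 2: [0↦3, 1↦1, 2↦3, 3↦1, 4↦2]  zeros at y ∈ ∅
  x = 3: [0↦4, 1↦1, 2↦2, 3↦4, 4↦4]  zeros at y ∈ ∅
  x = 4: [0↦0, 1↦3, 2↦0, 3↦3, 4↦4]  zeros at y ∈ {0, 2}
Collecting zeros: affine points = {(0, 0), (1, 3), (4, 0), (4, 2)}.
Total count |C(F_5)_aff| = 4.


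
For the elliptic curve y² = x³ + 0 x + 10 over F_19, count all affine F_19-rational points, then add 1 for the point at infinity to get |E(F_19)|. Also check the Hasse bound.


Affine points = {(1, 7), (1, 12), (4, 6), (4, 13), (6, 6), (6, 13), (7, 7), (7, 12), (8, 3), (8, 16), (9, 6), (9, 13), (11, 7), (11, 12), (12, 3), (12, 16), (18, 3), (18, 16)}; affine count = 18; |E(F_19)| = 19.

Discriminant check: Δ ∝ 4a³ + 27b² = 4·0³ + 27·10² = 4·0 + 27·100 ≡ 2 (mod 19). Nonzero ⇒ E is nonsingular.
For each x ∈ F_19, compute rhs = x³ + 0·x + 10 mod 19, then count y ∈ F_19 with y² ≡ rhs.
  x = 0: rhs = 10, matching y values: none (0 points).
  x = 1: rhs = 11, matching y values: 7, 12 (2 points).
  x = 2: rhs = 18, matching y values: none (0 points).
  x = 3: rhs = 18, matching y values: none (0 points).
  x = 4: rhs = 17, matching y values: 6, 13 (2 points).
  x = 5: rhs = 2, matching y values: none (0 points).
  x = 6: rhs = 17, matching y values: 6, 13 (2 points).
  x = 7: rhs = 11, matching y values: 7, 12 (2 points).
  x = 8: rhs = 9, matching y values: 3, 16 (2 points).
  x = 9: rhs = 17, matching y values: 6, 13 (2 points).
  x = 10: rhs = 3, matching y values: none (0 points).
  x = 11: rhs = 11, matching y values: 7, 12 (2 points).
  x = 12: rhs = 9, matching y values: 3, 16 (2 points).
  x = 13: rhs = 3, matching y values: none (0 points).
  x = 14: rhs = 18, matching y values: none (0 points).
  x = 15: rhs = 3, matching y values: none (0 points).
  x = 16: rhs = 2, matching y values: none (0 points).
  x = 17: rhs = 2, matching y values: none (0 points).
  x = 18: rhs = 9, matching y values: 3, 16 (2 points).
Total affine count: 18.
Full point count |E(F_19)| = 18 + 1 = 19.
Hasse bound: |19 − (19+1)| = |-1| = 1 ≤ 2√19 ≈ 8.7178 ✓.


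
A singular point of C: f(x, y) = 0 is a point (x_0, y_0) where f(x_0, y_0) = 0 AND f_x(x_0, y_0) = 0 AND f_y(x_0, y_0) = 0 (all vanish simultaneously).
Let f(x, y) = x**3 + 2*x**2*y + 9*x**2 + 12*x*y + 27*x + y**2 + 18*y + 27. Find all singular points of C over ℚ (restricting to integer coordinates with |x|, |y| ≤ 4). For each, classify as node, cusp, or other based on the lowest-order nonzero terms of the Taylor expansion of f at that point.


Singular points: {(-3, 0)}; classification: cusp.

Compute partial derivatives:
  f_x = 3*x**2 + 4*x*y + 18*x + 12*y + 27.
  f_y = 2*x**2 + 12*x + 2*y + 18.
Scan x_0 ∈ {−4, ..., 4}. For each x_0, f_y(x_0, y) is a polynomial in y; find its integer roots y ∈ {−4, ..., 4}, then test f_x and f at those candidates.
  x = -4: f_y(-4, y) = 2*y + 2; vanishes at y ∈ {-1}. (-4, -1): f_x = 7 ≠ 0.
  x = -3: f_y(-3, y) = 2*y; vanishes at y ∈ {0}. (-3, 0): f_x = 0, f = 0 — SINGULAR.
  x = -2: f_y(-2, y) = 2*y + 2; vanishes at y ∈ {-1}. (-2, -1): f_x = -1 ≠ 0.
  x = -1: f_y(-1, y) = 2*y + 8; vanishes at y ∈ {-4}. (-1, -4): f_x = -20 ≠ 0.
  x = 0: f_y(0, y) = 2*y + 18; no integer root y with |y| ≤ 4.
  x = 1: f_y(1, y) = 2*y + 32; no integer root y with |y| ≤ 4.
  x = 2: f_y(2, y) = 2*y + 50; no integer root y with |y| ≤ 4.
  x = 3: f_y(3, y) = 2*y + 72; no integer root y with |y| ≤ 4.
  x = 4: f_y(4, y) = 2*y + 98; no integer root y with |y| ≤ 4.
Only singular point on the grid: (-3, 0).
Classify: substitute x = -3 + u, y = 0 + v and expand: f = u**3 + 2*u**2*v + v**2.
No constant or linear terms (consistent with a singular point). Quadratic part: v**2. Cubic part: u**3 + 2*u**2*v.
The quadratic part v**2 is a perfect square, so there is a single (double) tangent line v = 0, i.e. y = 0. Restricting the cubic part to that line (v = 0) leaves u**3 ≠ 0, so f is not divisible by v and the branch is v² ≈ -u**3 to lowest order — this is a cusp.
Classification: cusp.


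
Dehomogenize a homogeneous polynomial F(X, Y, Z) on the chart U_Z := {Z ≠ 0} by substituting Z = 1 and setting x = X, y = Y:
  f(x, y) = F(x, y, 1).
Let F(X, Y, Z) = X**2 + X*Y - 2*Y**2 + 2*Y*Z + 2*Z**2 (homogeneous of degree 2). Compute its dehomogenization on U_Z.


f(x, y) = x**2 + x*y - 2*y**2 + 2*y + 2

On U_Z we set Z = 1. Each monomial c·X^i·Y^j·Z^k in F becomes c·x^i·y^j·1^k = c·x^i·y^j.
Substituting Z = 1: F(X, Y, 1) = x**2 + x*y - 2*y**2 + 2*y + 2.
Note: deg(f) ≤ deg(F) = 2; strict inequality happens when F is divisible by Z (lost terms).


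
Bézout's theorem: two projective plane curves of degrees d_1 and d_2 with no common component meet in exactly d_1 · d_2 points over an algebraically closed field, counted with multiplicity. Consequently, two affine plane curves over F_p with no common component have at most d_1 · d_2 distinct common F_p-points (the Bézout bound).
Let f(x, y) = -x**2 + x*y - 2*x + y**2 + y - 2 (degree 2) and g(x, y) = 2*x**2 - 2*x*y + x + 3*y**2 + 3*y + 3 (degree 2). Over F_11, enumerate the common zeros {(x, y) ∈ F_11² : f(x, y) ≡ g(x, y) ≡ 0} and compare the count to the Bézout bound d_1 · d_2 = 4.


Common zeros: ∅; count = 0; Bézout bound = 4.

deg(f) = 2, deg(g) = 2, so Bézout bound = 4.
Scan x ∈ F_11. For each x, list the y ∈ F_11 with f(x, y) ≡ 0 and those with g(x, y) ≡ 0 (mod 11); the common zeros in that column are the intersection.
  x = 0: f ≡ 0 at y ∈ {1, 9}; g ≡ 0 at y ∈ ∅; common: ∅.
  x = 1: f ≡ 0 at y ∈ ∅; g ≡ 0 at y ∈ ∅; common: ∅.
  x = 2: f ≡ 0 at y ∈ {2, 6}; g ≡ 0 at y ∈ ∅; common: ∅.
  x = 3: f ≡ 0 at y ∈ ∅; g ≡ 0 at y ∈ ∅; common: ∅.
  x = 4: f ≡ 0 at y ∈ ∅; g ≡ 0 at y ∈ ∅; common: ∅.
  x = 5: f ≡ 0 at y ∈ ∅; g ≡ 0 at y ∈ ∅; common: ∅.
  x = 6: f ≡ 0 at y ∈ ∅; g ≡ 0 at y ∈ {7}; common: ∅.
  x = 7: f ≡ 0 at y ∈ {5, 9}; g ≡ 0 at y ∈ ∅; common: ∅.
  x = 8: f ≡ 0 at y ∈ ∅; g ≡ 0 at y ∈ ∅; common: ∅.
  x = 9: f ≡ 0 at y ∈ {2, 10}; g ≡ 0 at y ∈ ∅; common: ∅.
  x = 10: f ≡ 0 at y ∈ {1, 10}; g ≡ 0 at y ∈ ∅; common: ∅.
Collecting: common zeros = ∅, so the count is 0.
Comparison with the Bézout bound: 0 ≤ 4 = deg(f)·deg(g), as expected for curves with no common component (the affine F_11-count falls short of the bound because intersections may lie at infinity, over extension fields, or carry multiplicity).


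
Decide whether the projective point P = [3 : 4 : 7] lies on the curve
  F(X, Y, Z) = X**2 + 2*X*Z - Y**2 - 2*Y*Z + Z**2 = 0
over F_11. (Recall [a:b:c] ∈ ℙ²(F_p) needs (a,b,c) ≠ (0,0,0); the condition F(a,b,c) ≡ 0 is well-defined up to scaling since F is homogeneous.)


F(3,4,7) ≡ 6 (mod 11); P is NOT on the curve.

Evaluate F(3, 4, 7) term-by-term (mod 11).
  X**2 ↦ 1·9·1·1 = 9
  2*X*Z ↦ 2·3·1·7 = 42
  -Y**2 ↦ -1·1·16·1 = -16
  -2*Y*Z ↦ -2·1·4·7 = -56
  Z**2 ↦ 1·1·1·49 = 49
Sum: F(3, 4, 7) = (9) + (42) + (-16) + (-56) + (49) = 28.
Reducing mod 11: 28 ≡ 6 (mod 11).
Since F(a, b, c) ≡ 6 ≠ 0 (mod 11), P does NOT lie on the curve.


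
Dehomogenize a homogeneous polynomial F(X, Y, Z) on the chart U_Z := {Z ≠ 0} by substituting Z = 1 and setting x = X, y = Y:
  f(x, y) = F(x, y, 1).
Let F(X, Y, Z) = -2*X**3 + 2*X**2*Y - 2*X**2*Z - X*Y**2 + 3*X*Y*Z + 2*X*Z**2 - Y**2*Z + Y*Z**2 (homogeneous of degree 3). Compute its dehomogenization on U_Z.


f(x, y) = -2*x**3 + 2*x**2*y - 2*x**2 - x*y**2 + 3*x*y + 2*x - y**2 + y

On U_Z we set Z = 1. Each monomial c·X^i·Y^j·Z^k in F becomes c·x^i·y^j·1^k = c·x^i·y^j.
Substituting Z = 1: F(X, Y, 1) = -2*x**3 + 2*x**2*y - 2*x**2 - x*y**2 + 3*x*y + 2*x - y**2 + y.
Note: deg(f) ≤ deg(F) = 3; strict inequality happens when F is divisible by Z (lost terms).


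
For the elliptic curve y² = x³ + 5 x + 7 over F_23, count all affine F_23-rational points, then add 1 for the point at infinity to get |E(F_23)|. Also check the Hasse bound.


Affine points = {(1, 6), (1, 17), (2, 5), (2, 18), (3, 7), (3, 16), (6, 0), (11, 6), (11, 17), (12, 1), (12, 22), (18, 8), (18, 15), (21, 9), (21, 14), (22, 1), (22, 22)}; affine count = 17; |E(F_23)| = 18.

Discriminant check: Δ ∝ 4a³ + 27b² = 4·5³ + 27·7² = 4·125 + 27·49 ≡ 6 (mod 23). Nonzero ⇒ E is nonsingular.
For each x ∈ F_23, compute rhs = x³ + 5·x + 7 mod 23, then count y ∈ F_23 with y² ≡ rhs.
  x = 0: rhs = 7, matching y values: none (0 points).
  x = 1: rhs = 13, matching y values: 6, 17 (2 points).
  x = 2: rhs = 2, matching y values: 5, 18 (2 points).
  x = 3: rhs = 3, matching y values: 7, 16 (2 points).
  x = 4: rhs = 22, matching y values: none (0 points).
  x = 5: rhs = 19, matching y values: none (0 points).
  x = 6: rhs = 0, matching y values: 0 (1 points).
  x = 7: rhs = 17, matching y values: none (0 points).
  x = 8: rhs = 7, matching y values: none (0 points).
  x = 9: rhs = 22, matching y values: none (0 points).
  x = 10: rhs = 22, matching y values: none (0 points).
  x = 11: rhs = 13, matching y values: 6, 17 (2 points).
  x = 12: rhs = 1, matching y values: 1, 22 (2 points).
  x = 13: rhs = 15, matching y values: none (0 points).
  x = 14: rhs = 15, matching y values: none (0 points).
  x = 15: rhs = 7, matching y values: none (0 points).
  x = 16: rhs = 20, matching y values: none (0 points).
  x = 17: rhs = 14, matching y values: none (0 points).
  x = 18: rhs = 18, matching y values: 8, 15 (2 points).
  x = 19: rhs = 15, matching y values: none (0 points).
  x = 20: rhs = 11, matching y values: none (0 points).
  x = 21: rhs = 12, matching y values: 9, 14 (2 points).
  x = 22: rhs = 1, matching y values: 1, 22 (2 points).
Total affine count: 17.
Full point count |E(F_23)| = 17 + 1 = 18.
Hasse bound: |18 − (23+1)| = |-6| = 6 ≤ 2√23 ≈ 9.5917 ✓.


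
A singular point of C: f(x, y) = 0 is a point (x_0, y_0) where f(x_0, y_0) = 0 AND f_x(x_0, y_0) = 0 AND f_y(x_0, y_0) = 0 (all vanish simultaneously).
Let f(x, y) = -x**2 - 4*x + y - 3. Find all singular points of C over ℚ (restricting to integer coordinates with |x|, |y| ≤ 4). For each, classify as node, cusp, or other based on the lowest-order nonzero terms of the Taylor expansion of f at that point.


No singular points in the scanned grid; C is smooth there.

Compute partial derivatives:
  f_x = -2*x - 4.
  f_y = 1.
f_y = 1 is a nonzero constant, so f_y never vanishes: no point (x, y) can satisfy f = f_x = f_y = 0. In particular no (x, y) ∈ {−4, ..., 4}² is singular; the curve is smooth.


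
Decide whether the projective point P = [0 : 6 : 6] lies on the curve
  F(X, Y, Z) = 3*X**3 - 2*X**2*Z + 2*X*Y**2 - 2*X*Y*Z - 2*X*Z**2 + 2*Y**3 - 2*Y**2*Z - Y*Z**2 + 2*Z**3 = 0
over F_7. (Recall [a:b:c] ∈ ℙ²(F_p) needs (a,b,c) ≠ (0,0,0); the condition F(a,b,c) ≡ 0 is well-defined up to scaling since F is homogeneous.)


F(0,6,6) ≡ 6 (mod 7); P is NOT on the curve.

Evaluate F(0, 6, 6) term-by-term (mod 7).
  3*X**3 ↦ 3·0·1·1 = 0
  -2*X**2*Z ↦ -2·0·1·6 = 0
  2*X*Y**2 ↦ 2·0·36·1 = 0
  -2*X*Y*Z ↦ -2·0·6·6 = 0
  -2*X*Z**2 ↦ -2·0·1·36 = 0
  2*Y**3 ↦ 2·1·216·1 = 432
  -2*Y**2*Z ↦ -2·1·36·6 = -432
  -Y*Z**2 ↦ -1·1·6·36 = -216
  2*Z**3 ↦ 2·1·1·216 = 432
Sum: F(0, 6, 6) = (0) + (0) + (0) + (0) + (0) + (432) + (-432) + (-216) + (432) = 216.
Reducing mod 7: 216 ≡ 6 (mod 7).
Since F(a, b, c) ≡ 6 ≠ 0 (mod 7), P does NOT lie on the curve.
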